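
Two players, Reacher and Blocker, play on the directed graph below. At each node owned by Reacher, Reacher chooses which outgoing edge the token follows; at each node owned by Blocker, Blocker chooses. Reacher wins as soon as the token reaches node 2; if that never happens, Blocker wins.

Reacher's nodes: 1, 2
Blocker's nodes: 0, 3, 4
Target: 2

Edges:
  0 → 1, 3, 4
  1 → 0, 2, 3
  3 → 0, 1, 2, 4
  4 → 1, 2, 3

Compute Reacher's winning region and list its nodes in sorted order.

1, 2

A0 = {2}
A1: add {1} — 1 (Reacher) has 1→2.
A2 = A1; e.g. 0 (Blocker) can still go to 3. Fixed point.
Reacher's winning region = {1, 2}.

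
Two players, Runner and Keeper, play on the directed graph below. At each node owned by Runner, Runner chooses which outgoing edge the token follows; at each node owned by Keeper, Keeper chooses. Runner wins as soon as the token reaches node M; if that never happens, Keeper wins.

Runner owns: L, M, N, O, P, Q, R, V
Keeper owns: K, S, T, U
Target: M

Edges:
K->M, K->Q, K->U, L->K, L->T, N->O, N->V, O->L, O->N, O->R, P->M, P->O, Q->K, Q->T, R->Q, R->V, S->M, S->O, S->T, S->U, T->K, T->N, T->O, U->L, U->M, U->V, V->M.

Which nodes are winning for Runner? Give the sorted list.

M, N, O, P, R, V

A0 = {M}
A1: add {P, V} — P (Runner) has P→M; V (Runner) has V→M.
A2: add {N, R} — N (Runner) has N→V; R (Runner) has R→V.
A3: add {O} — O (Runner) has O→N.
A4 = A3; e.g. K (Keeper) can still go to Q. Fixed point.
Runner's winning region = {M, N, O, P, R, V}.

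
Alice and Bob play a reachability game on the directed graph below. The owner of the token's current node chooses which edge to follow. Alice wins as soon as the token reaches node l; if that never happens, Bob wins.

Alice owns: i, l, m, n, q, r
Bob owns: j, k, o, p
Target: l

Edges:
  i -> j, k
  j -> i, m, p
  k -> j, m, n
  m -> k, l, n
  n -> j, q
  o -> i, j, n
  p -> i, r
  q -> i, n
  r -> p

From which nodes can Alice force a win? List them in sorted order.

A0 = {l}
A1: add {m} — m (Alice) has m→l.
A2 = A1; e.g. i (Alice) has no edge into A1. Fixed point.
Alice's winning region = {l, m}.

l, m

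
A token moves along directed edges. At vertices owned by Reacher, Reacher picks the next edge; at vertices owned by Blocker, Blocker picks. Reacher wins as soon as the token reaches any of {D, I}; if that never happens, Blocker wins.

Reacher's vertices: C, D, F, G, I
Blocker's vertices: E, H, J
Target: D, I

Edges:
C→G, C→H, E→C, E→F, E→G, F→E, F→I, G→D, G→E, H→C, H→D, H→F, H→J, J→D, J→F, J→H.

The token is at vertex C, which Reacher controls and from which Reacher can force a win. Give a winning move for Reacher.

A0 = {D, I}
A1: add {F, G} — F (Reacher) has F→I; G (Reacher) has G→D.
A2: add {C} — C (Reacher) has C→G.
A3: add {E} — E (Blocker): all of {C, F, G} already in.
A4 = A3; e.g. H (Blocker) can still go to J. Fixed point.
From C, successor G is in the attractor (rank 1); the other successor H is not.

G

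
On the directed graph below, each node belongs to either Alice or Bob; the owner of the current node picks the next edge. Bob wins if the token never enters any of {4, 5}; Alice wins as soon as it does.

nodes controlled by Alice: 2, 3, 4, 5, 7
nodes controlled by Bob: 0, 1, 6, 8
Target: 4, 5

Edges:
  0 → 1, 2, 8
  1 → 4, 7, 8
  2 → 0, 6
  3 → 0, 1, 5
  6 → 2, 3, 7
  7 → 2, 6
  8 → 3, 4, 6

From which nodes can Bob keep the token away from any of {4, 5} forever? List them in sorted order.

A0 = {4, 5}
A1: add {3} — 3 (Alice) has 3→5.
A2 = A1; e.g. 0 (Bob) can still go to 1. Fixed point.
Alice's attractor = {3, 4, 5}; Bob avoids the target exactly from the complement.

0, 1, 2, 6, 7, 8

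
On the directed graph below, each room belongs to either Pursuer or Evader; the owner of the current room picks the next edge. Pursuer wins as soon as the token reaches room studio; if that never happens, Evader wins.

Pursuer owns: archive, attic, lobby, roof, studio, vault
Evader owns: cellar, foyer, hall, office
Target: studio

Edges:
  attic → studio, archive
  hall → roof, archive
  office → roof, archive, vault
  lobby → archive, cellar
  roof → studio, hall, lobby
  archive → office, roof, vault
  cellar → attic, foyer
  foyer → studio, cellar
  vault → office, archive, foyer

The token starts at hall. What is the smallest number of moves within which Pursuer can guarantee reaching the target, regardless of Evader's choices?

A0 = {studio}
A1: add {attic, roof} — attic (Pursuer) has attic→studio; roof (Pursuer) has roof→studio.
A2: add {archive} — archive (Pursuer) has archive→roof.
A3: add {hall, lobby, vault} — hall (Evader): all of {roof, archive} already in; lobby (Pursuer) has lobby→archive; vault (Pursuer) has vault→archive.
hall enters the attractor at level 3, so Pursuer can force the target in 3 moves from there.

3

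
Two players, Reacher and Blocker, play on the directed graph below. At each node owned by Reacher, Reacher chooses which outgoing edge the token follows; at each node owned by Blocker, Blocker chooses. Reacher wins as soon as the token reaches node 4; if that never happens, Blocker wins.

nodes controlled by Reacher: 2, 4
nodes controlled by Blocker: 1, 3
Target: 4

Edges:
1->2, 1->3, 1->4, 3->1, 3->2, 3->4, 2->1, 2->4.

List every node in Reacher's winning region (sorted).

2, 4

A0 = {4}
A1: add {2} — 2 (Reacher) has 2→4.
A2 = A1; e.g. 1 (Blocker) can still go to 3. Fixed point.
Reacher's winning region = {2, 4}.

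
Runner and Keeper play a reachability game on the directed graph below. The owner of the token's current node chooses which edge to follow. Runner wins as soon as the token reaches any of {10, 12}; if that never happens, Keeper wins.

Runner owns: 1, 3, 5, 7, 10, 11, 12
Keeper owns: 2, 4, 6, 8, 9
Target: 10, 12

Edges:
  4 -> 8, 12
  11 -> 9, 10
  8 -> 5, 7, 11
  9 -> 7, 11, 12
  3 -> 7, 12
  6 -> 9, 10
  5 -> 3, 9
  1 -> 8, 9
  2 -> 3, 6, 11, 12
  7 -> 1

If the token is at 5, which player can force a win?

A0 = {10, 12}
A1: add {3, 11} — 3 (Runner) has 3→12; 11 (Runner) has 11→10.
A2: add {5} — 5 (Runner) has 5→3.
A3 = A2; e.g. 1 (Runner) has no edge into A2. Fixed point.
5 ∈ A2, so Runner can force the target.

Runner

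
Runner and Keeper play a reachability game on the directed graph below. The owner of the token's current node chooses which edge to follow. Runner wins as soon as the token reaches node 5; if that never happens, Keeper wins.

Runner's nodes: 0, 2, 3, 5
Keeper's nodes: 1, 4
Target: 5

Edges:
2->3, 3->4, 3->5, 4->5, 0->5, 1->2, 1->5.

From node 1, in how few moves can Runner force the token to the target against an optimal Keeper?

3

A0 = {5}
A1: add {0, 3, 4} — 0 (Runner) has 0→5; 3 (Runner) has 3→5; 4 (Keeper): all of {5} already in.
A2: add {2} — 2 (Runner) has 2→3.
A3: add {1} — 1 (Keeper): all of {2, 5} already in.
A3 = all vertices. Fixed point.
1 enters the attractor at level 3, so Runner can force the target in 3 moves from there.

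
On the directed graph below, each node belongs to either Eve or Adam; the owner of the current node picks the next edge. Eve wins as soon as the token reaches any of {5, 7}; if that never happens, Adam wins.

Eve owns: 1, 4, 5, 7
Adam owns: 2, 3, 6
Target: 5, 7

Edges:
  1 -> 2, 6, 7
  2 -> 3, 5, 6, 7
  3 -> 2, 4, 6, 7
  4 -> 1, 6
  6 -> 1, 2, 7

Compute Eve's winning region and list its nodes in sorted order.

1, 4, 5, 7

A0 = {5, 7}
A1: add {1} — 1 (Eve) has 1→7.
A2: add {4} — 4 (Eve) has 4→1.
A3 = A2; e.g. 2 (Adam) can still go to 3. Fixed point.
Eve's winning region = {1, 4, 5, 7}.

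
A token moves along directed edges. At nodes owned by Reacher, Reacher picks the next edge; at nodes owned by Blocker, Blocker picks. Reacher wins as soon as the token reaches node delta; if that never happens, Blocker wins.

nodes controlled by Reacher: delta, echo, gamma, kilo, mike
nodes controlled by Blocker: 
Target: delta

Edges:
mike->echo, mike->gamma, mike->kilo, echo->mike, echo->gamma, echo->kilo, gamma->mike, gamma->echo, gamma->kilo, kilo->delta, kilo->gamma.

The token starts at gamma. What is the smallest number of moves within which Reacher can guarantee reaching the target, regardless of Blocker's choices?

A0 = {delta}
A1: add {kilo} — kilo (Reacher) has kilo→delta.
A2: add {echo, gamma, mike} — mike (Reacher) has mike→kilo; echo (Reacher) has echo→kilo; gamma (Reacher) has gamma→kilo.
A2 = all vertices. Fixed point.
gamma enters the attractor at level 2, so Reacher can force the target in 2 moves from there.

2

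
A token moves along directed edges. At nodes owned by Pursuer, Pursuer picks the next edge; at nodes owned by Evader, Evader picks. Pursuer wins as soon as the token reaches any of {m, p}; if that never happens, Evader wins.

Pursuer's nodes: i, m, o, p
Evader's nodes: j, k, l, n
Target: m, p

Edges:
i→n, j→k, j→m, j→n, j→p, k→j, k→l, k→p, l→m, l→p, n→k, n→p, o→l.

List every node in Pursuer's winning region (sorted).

A0 = {m, p}
A1: add {l} — l (Evader): all of {m, p} already in.
A2: add {o} — o (Pursuer) has o→l.
A3 = A2; e.g. i (Pursuer) has no edge into A2. Fixed point.
Pursuer's winning region = {l, m, o, p}.

l, m, o, p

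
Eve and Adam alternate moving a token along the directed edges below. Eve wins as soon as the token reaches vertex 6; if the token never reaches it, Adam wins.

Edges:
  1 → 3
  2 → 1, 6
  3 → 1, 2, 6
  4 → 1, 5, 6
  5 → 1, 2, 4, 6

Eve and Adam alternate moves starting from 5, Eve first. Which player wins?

Track states (vertex, player-to-move).
A0 = {(6,Eve), (6,Adam)}
A1: add {(2,Eve), (3,Eve), (4,Eve), (5,Eve)}.
(5,Eve) ∈ A1 ⇒ Eve forces the target.

Eve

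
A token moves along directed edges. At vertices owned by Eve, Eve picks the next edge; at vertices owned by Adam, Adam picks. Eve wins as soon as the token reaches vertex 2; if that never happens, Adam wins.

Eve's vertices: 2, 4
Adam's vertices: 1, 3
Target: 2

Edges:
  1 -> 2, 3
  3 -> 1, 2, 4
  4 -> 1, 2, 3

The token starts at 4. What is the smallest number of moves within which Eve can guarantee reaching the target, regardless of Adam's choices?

1

A0 = {2}
A1: add {4} — 4 (Eve) has 4→2.
A2 = A1; e.g. 1 (Adam) can still go to 3. Fixed point.
4 enters the attractor at level 1, so Eve can force the target in 1 move from there.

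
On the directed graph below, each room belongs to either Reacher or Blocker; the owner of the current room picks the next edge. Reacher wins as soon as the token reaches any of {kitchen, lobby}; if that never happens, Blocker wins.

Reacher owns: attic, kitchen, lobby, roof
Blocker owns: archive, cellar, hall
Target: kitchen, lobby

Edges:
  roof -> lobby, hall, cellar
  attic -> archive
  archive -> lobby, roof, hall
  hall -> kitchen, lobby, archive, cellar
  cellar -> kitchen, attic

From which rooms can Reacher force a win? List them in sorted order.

A0 = {kitchen, lobby}
A1: add {roof} — roof (Reacher) has roof→lobby.
A2 = A1; e.g. attic (Reacher) has no edge into A1. Fixed point.
Reacher's winning region = {kitchen, lobby, roof}.

kitchen, lobby, roof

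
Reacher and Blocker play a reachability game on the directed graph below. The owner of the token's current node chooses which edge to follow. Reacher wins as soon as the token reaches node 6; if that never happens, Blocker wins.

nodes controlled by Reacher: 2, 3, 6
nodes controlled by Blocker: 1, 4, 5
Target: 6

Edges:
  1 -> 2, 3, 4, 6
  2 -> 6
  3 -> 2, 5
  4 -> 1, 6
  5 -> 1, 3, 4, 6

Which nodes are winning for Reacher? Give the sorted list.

A0 = {6}
A1: add {2} — 2 (Reacher) has 2→6.
A2: add {3} — 3 (Reacher) has 3→2.
A3 = A2; e.g. 1 (Blocker) can still go to 4. Fixed point.
Reacher's winning region = {2, 3, 6}.

2, 3, 6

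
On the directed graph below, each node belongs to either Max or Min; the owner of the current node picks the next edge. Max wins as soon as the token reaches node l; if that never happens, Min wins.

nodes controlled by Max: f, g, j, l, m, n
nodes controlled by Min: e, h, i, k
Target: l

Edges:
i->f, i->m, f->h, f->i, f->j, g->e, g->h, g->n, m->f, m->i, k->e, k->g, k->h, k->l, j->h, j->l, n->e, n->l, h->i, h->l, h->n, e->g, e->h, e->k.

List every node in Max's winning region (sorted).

f, g, h, i, j, l, m, n

A0 = {l}
A1: add {j, n} — j (Max) has j→l; n (Max) has n→l.
A2: add {f, g} — f (Max) has f→j; g (Max) has g→n.
A3: add {m} — m (Max) has m→f.
A4: add {i} — i (Min): all of {f, m} already in.
A5: add {h} — h (Min): all of {i, l, n} already in.
A6 = A5; e.g. e (Min) can still go to k. Fixed point.
Max's winning region = {f, g, h, i, j, l, m, n}.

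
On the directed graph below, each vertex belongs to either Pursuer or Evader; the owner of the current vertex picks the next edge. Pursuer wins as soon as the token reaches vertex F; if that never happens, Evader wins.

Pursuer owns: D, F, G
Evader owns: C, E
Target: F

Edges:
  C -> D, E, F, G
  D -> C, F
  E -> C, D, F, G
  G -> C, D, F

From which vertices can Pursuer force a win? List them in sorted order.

D, F, G

A0 = {F}
A1: add {D, G} — D (Pursuer) has D→F; G (Pursuer) has G→F.
A2 = A1; e.g. C (Evader) can still go to E. Fixed point.
Pursuer's winning region = {D, F, G}.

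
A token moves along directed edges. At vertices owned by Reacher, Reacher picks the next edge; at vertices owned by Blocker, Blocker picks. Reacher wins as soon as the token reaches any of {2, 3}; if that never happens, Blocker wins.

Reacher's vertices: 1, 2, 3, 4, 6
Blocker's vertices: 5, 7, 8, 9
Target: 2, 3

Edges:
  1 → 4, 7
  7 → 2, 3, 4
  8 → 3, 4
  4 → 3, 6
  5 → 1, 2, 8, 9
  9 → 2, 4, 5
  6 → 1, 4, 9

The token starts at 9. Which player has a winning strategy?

A0 = {2, 3}
A1: add {4} — 4 (Reacher) has 4→3.
A2: add {1, 6, 7, 8} — 1 (Reacher) has 1→4; 6 (Reacher) has 6→4; 7 (Blocker): all of {2, 3, 4} already in; 8 (Blocker): all of {3, 4} already in.
A3 = A2; e.g. 5 (Blocker) can still go to 9. Fixed point.
9 never enters the attractor, so Blocker can avoid the target forever.

Blocker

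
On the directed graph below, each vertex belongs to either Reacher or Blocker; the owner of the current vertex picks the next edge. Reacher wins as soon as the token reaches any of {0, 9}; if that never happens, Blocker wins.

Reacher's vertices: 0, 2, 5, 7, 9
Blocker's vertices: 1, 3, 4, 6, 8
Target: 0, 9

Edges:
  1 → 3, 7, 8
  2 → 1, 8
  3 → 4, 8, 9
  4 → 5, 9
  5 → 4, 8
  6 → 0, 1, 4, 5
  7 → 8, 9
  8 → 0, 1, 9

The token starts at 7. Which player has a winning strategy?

A0 = {0, 9}
A1: add {7} — 7 (Reacher) has 7→9.
A2 = A1; e.g. 1 (Blocker) can still go to 3. Fixed point.
7 ∈ A1, so Reacher can force the target.

Reacher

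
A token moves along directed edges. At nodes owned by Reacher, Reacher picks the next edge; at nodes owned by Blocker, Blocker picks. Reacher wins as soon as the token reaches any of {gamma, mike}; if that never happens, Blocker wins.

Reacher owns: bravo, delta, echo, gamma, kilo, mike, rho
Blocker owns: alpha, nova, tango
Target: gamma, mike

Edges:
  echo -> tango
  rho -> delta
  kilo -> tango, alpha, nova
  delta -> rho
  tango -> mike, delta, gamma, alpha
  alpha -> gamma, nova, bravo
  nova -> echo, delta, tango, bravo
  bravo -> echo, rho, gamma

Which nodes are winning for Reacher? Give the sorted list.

bravo, gamma, mike

A0 = {gamma, mike}
A1: add {bravo} — bravo (Reacher) has bravo→gamma.
A2 = A1; e.g. echo (Reacher) has no edge into A1. Fixed point.
Reacher's winning region = {bravo, gamma, mike}.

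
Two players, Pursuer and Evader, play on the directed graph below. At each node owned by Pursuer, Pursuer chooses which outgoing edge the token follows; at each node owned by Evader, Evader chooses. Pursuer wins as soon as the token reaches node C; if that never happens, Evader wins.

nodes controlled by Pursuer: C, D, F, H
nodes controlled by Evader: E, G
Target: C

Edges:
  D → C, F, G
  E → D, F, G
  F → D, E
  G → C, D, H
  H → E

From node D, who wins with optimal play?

A0 = {C}
A1: add {D} — D (Pursuer) has D→C.
D ∈ A1, so Pursuer can force the target.

Pursuer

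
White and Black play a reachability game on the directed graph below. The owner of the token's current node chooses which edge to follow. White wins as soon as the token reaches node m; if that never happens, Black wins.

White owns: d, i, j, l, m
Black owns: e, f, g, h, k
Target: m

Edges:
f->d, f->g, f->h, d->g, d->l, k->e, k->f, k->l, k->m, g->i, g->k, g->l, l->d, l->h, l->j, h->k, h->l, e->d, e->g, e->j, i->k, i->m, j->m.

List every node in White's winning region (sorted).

d, i, j, l, m

A0 = {m}
A1: add {i, j} — i (White) has i→m; j (White) has j→m.
A2: add {l} — l (White) has l→j.
A3: add {d} — d (White) has d→l.
A4 = A3; e.g. e (Black) can still go to g. Fixed point.
White's winning region = {d, i, j, l, m}.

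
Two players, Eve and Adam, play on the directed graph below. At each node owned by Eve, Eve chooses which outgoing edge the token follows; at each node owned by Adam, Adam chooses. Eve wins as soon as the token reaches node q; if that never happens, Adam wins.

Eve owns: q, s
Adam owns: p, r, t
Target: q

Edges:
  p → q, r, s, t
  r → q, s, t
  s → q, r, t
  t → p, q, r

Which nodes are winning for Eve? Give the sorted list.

q, s

A0 = {q}
A1: add {s} — s (Eve) has s→q.
A2 = A1; e.g. p (Adam) can still go to r. Fixed point.
Eve's winning region = {q, s}.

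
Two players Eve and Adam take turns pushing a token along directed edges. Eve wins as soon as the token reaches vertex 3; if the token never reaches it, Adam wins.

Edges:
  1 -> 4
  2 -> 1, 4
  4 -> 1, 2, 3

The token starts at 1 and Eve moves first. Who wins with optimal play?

Adam

Track states (vertex, player-to-move).
A0 = {(3,Eve), (3,Adam)}
A1: add {(4,Eve)}.
A2: add {(1,Adam)}.
A3: add {(2,Eve)}.
A4 = A3; e.g. (1,Eve) stays out. (1,Eve) never enters ⇒ Adam avoids the target.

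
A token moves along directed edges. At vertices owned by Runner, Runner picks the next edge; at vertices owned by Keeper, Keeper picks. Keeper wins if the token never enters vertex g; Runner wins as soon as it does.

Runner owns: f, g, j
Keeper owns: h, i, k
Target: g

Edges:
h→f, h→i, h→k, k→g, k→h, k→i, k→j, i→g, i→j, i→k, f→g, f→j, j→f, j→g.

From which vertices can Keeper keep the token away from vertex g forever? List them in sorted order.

h, i, k

A0 = {g}
A1: add {f, j} — f (Runner) has f→g; j (Runner) has j→g.
A2 = A1; e.g. h (Keeper) can still go to i. Fixed point.
Runner's attractor = {f, g, j}; Keeper avoids the target exactly from the complement.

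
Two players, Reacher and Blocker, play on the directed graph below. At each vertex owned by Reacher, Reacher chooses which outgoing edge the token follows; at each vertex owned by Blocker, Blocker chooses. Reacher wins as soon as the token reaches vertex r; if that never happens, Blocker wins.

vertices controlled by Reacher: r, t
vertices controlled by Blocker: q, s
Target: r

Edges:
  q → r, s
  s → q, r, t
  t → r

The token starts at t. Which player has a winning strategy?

A0 = {r}
A1: add {t} — t (Reacher) has t→r.
A2 = A1; e.g. q (Blocker) can still go to s. Fixed point.
t ∈ A1, so Reacher can force the target.

Reacher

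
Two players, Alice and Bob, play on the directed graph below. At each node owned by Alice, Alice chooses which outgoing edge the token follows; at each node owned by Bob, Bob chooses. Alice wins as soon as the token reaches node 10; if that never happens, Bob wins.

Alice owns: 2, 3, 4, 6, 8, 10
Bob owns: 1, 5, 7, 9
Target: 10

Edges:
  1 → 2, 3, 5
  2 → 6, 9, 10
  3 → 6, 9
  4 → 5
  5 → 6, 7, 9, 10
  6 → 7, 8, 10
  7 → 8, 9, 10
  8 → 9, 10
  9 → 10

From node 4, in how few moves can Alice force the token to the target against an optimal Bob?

4

A0 = {10}
A1: add {2, 6, 8, 9} — 2 (Alice) has 2→10; 6 (Alice) has 6→10; 8 (Alice) has 8→10; 9 (Bob): all of {10} already in.
A2: add {3, 7} — 3 (Alice) has 3→6; 7 (Bob): all of {8, 9, 10} already in.
A3: add {5} — 5 (Bob): all of {6, 7, 9, 10} already in.
A4: add {1, 4} — 1 (Bob): all of {2, 3, 5} already in; 4 (Alice) has 4→5.
A4 = all vertices. Fixed point.
4 enters the attractor at level 4, so Alice can force the target in 4 moves from there.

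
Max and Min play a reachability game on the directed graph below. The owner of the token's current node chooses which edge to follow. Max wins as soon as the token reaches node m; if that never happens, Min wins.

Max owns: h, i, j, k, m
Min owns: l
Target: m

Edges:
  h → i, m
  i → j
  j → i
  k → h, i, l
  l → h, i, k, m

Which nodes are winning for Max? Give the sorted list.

h, k, m

A0 = {m}
A1: add {h} — h (Max) has h→m.
A2: add {k} — k (Max) has k→h.
A3 = A2; e.g. i (Max) has no edge into A2. Fixed point.
Max's winning region = {h, k, m}.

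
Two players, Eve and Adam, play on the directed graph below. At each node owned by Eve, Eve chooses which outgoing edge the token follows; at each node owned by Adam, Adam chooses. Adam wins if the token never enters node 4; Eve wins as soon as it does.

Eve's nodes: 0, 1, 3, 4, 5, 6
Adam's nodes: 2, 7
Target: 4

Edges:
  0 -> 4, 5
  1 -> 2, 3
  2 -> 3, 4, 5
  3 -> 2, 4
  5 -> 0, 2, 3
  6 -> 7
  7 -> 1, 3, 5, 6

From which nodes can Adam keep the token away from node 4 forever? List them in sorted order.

6, 7

A0 = {4}
A1: add {0, 3} — 0 (Eve) has 0→4; 3 (Eve) has 3→4.
A2: add {1, 5} — 1 (Eve) has 1→3; 5 (Eve) has 5→0.
A3: add {2} — 2 (Adam): all of {3, 4, 5} already in.
A4 = A3; e.g. 6 (Eve) has no edge into A3. Fixed point.
Eve's attractor = {0, 1, 2, 3, 4, 5}; Adam avoids the target exactly from the complement.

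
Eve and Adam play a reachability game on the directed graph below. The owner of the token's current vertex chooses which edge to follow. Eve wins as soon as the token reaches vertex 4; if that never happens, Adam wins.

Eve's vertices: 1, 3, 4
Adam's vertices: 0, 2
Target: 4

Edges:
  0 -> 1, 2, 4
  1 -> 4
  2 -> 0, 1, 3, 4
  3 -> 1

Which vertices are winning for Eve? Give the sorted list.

1, 3, 4

A0 = {4}
A1: add {1} — 1 (Eve) has 1→4.
A2: add {3} — 3 (Eve) has 3→1.
A3 = A2; e.g. 0 (Adam) can still go to 2. Fixed point.
Eve's winning region = {1, 3, 4}.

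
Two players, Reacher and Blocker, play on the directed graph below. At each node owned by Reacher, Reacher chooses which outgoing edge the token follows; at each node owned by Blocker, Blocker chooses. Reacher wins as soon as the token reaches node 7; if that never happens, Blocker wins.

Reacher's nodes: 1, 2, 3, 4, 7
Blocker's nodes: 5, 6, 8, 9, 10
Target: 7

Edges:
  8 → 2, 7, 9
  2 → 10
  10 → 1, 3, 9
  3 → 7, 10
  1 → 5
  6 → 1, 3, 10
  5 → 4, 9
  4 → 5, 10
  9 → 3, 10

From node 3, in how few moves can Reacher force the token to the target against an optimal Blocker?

A0 = {7}
A1: add {3} — 3 (Reacher) has 3→7.
A2 = A1; e.g. 1 (Reacher) has no edge into A1. Fixed point.
3 enters the attractor at level 1, so Reacher can force the target in 1 move from there.

1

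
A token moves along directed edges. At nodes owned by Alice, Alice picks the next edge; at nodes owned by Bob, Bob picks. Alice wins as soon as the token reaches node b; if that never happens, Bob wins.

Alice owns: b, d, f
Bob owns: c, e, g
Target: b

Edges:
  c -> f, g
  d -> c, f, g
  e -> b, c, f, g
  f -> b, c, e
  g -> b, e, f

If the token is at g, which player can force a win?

Bob

A0 = {b}
A1: add {f} — f (Alice) has f→b.
A2: add {d} — d (Alice) has d→f.
A3 = A2; e.g. c (Bob) can still go to g. Fixed point.
g never enters the attractor, so Bob can avoid the target forever.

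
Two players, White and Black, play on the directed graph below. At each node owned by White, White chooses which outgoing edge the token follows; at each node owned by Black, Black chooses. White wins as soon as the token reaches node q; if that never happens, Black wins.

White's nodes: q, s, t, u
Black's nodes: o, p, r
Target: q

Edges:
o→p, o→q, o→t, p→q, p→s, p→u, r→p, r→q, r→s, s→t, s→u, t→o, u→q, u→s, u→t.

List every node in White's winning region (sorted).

p, q, r, s, u

A0 = {q}
A1: add {u} — u (White) has u→q.
A2: add {s} — s (White) has s→u.
A3: add {p} — p (Black): all of {q, s, u} already in.
A4: add {r} — r (Black): all of {p, q, s} already in.
A5 = A4; e.g. o (Black) can still go to t. Fixed point.
White's winning region = {p, q, r, s, u}.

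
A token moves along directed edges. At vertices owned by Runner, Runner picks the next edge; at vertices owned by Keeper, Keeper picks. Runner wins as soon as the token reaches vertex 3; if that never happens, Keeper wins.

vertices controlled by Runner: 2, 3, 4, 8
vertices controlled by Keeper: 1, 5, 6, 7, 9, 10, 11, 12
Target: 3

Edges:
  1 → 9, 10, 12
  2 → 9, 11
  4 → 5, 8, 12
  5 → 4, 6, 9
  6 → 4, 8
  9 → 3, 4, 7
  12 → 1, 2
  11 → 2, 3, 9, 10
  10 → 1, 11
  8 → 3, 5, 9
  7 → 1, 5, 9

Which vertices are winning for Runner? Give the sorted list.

3, 4, 6, 8

A0 = {3}
A1: add {8} — 8 (Runner) has 8→3.
A2: add {4} — 4 (Runner) has 4→8.
A3: add {6} — 6 (Keeper): all of {4, 8} already in.
A4 = A3; e.g. 1 (Keeper) can still go to 9. Fixed point.
Runner's winning region = {3, 4, 6, 8}.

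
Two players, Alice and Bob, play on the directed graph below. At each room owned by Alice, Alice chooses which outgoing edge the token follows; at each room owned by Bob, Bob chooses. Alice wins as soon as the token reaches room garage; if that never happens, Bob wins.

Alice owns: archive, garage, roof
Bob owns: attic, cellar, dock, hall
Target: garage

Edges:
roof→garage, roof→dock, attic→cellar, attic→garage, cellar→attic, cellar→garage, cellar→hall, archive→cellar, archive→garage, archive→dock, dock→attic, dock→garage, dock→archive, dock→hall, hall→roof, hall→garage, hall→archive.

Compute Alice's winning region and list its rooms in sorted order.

archive, garage, hall, roof

A0 = {garage}
A1: add {archive, roof} — roof (Alice) has roof→garage; archive (Alice) has archive→garage.
A2: add {hall} — hall (Bob): all of {roof, garage, archive} already in.
A3 = A2; e.g. attic (Bob) can still go to cellar. Fixed point.
Alice's winning region = {archive, garage, hall, roof}.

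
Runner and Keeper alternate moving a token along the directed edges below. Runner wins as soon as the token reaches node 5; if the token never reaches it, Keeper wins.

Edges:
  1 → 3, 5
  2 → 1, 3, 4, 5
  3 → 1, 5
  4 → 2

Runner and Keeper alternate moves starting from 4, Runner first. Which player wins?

Track states (vertex, player-to-move).
A0 = {(5,Runner), (5,Keeper)}
A1: add {(1,Runner), (2,Runner), (3,Runner)}.
A2: add {(1,Keeper), (3,Keeper), (4,Keeper)}.
A3 = A2; e.g. (2,Keeper) stays out. (4,Runner) never enters ⇒ Keeper avoids the target.

Keeper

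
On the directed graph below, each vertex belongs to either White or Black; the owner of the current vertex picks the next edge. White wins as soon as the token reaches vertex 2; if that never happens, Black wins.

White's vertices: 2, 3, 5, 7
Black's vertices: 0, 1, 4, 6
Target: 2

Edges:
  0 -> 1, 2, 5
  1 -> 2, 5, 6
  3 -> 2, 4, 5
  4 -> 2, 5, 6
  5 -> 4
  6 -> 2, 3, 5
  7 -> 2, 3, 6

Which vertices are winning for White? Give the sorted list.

A0 = {2}
A1: add {3, 7} — 3 (White) has 3→2; 7 (White) has 7→2.
A2 = A1; e.g. 0 (Black) can still go to 1. Fixed point.
White's winning region = {2, 3, 7}.

2, 3, 7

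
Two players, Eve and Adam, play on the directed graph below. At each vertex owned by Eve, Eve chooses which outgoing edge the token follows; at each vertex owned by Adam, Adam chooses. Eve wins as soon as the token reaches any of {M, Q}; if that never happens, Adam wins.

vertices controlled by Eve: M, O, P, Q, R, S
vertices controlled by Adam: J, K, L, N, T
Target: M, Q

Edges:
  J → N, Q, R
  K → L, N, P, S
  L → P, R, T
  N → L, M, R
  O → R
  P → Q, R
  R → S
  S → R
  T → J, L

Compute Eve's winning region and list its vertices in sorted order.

A0 = {M, Q}
A1: add {P} — P (Eve) has P→Q.
A2 = A1; e.g. J (Adam) can still go to N. Fixed point.
Eve's winning region = {M, P, Q}.

M, P, Q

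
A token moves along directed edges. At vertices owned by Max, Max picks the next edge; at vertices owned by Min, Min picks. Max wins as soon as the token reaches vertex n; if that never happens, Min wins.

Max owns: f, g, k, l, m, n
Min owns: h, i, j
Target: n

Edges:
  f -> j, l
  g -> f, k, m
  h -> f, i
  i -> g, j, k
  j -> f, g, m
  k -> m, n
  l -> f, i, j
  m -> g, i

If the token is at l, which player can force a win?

A0 = {n}
A1: add {k} — k (Max) has k→n.
A2: add {g} — g (Max) has g→k.
A3: add {m} — m (Max) has m→g.
A4 = A3; e.g. f (Max) has no edge into A3. Fixed point.
l never enters the attractor, so Min can avoid the target forever.

Min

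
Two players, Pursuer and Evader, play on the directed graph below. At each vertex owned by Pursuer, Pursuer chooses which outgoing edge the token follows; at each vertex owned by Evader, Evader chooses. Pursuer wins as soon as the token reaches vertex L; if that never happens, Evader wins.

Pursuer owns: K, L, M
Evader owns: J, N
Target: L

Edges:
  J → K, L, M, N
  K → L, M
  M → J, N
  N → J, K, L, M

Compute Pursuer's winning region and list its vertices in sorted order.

A0 = {L}
A1: add {K} — K (Pursuer) has K→L.
A2 = A1; e.g. J (Evader) can still go to M. Fixed point.
Pursuer's winning region = {K, L}.

K, L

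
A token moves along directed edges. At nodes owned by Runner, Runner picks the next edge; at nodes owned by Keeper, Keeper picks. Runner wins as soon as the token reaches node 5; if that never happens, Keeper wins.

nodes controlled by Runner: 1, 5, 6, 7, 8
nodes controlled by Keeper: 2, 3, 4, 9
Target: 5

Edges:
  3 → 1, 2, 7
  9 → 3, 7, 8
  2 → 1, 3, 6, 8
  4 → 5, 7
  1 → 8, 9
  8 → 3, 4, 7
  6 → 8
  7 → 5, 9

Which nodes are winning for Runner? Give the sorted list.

1, 4, 5, 6, 7, 8

A0 = {5}
A1: add {7} — 7 (Runner) has 7→5.
A2: add {4, 8} — 4 (Keeper): all of {5, 7} already in; 8 (Runner) has 8→7.
A3: add {1, 6} — 1 (Runner) has 1→8; 6 (Runner) has 6→8.
A4 = A3; e.g. 2 (Keeper) can still go to 3. Fixed point.
Runner's winning region = {1, 4, 5, 6, 7, 8}.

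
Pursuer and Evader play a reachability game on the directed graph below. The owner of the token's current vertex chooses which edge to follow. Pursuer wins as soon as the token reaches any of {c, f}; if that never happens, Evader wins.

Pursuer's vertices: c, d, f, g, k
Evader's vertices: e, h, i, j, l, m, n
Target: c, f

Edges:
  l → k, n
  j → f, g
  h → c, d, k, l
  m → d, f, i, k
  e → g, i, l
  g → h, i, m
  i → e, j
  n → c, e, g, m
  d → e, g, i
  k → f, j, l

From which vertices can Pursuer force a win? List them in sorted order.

A0 = {c, f}
A1: add {k} — k (Pursuer) has k→f.
A2 = A1; e.g. d (Pursuer) has no edge into A1. Fixed point.
Pursuer's winning region = {c, f, k}.

c, f, k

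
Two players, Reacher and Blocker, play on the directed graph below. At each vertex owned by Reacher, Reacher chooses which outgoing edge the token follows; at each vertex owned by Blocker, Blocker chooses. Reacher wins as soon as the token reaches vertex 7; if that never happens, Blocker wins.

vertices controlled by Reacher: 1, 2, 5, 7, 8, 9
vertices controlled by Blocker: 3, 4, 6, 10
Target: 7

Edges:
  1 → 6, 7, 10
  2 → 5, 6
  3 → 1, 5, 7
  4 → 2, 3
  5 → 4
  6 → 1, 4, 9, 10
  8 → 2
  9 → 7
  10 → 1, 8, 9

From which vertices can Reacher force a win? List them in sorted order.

1, 7, 9

A0 = {7}
A1: add {1, 9} — 1 (Reacher) has 1→7; 9 (Reacher) has 9→7.
A2 = A1; e.g. 2 (Reacher) has no edge into A1. Fixed point.
Reacher's winning region = {1, 7, 9}.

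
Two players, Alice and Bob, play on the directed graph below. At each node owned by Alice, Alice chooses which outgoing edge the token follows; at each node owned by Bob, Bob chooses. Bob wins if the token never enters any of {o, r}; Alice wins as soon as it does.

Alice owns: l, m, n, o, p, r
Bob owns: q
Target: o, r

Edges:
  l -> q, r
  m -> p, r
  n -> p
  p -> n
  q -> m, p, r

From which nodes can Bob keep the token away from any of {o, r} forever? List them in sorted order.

A0 = {o, r}
A1: add {l, m} — l (Alice) has l→r; m (Alice) has m→r.
A2 = A1; e.g. n (Alice) has no edge into A1. Fixed point.
Alice's attractor = {l, m, o, r}; Bob avoids the target exactly from the complement.

n, p, q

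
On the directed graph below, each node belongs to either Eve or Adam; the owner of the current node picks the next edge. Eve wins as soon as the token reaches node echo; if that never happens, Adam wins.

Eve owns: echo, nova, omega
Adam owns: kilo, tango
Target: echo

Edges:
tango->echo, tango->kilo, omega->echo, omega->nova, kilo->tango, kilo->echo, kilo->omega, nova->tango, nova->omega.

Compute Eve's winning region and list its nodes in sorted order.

A0 = {echo}
A1: add {omega} — omega (Eve) has omega→echo.
A2: add {nova} — nova (Eve) has nova→omega.
A3 = A2; e.g. tango (Adam) can still go to kilo. Fixed point.
Eve's winning region = {echo, nova, omega}.

echo, nova, omega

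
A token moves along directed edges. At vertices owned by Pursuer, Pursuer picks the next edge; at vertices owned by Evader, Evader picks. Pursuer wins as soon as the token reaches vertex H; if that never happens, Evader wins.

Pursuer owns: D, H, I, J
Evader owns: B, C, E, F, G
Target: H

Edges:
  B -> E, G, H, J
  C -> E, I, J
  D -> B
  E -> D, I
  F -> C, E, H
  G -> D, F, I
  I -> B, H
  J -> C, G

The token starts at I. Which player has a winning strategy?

A0 = {H}
A1: add {I} — I (Pursuer) has I→H.
A2 = A1; e.g. B (Evader) can still go to E. Fixed point.
I ∈ A1, so Pursuer can force the target.

Pursuer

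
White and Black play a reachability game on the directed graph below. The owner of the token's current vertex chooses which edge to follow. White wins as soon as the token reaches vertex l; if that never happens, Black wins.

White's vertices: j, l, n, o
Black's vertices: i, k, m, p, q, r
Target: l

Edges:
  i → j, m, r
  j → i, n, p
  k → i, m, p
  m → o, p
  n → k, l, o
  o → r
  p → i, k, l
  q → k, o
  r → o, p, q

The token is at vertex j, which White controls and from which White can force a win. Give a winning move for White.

n

A0 = {l}
A1: add {n} — n (White) has n→l.
A2: add {j} — j (White) has j→n.
A3 = A2; e.g. i (Black) can still go to m. Fixed point.
From j, successor n is in the attractor (rank 1); the other successors i, p are not.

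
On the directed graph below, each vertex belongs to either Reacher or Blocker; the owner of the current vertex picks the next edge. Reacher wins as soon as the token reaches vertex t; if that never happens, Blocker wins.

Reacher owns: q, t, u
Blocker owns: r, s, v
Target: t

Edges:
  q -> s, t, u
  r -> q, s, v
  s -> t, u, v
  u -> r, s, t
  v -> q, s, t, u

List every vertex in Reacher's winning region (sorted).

A0 = {t}
A1: add {q, u} — q (Reacher) has q→t; u (Reacher) has u→t.
A2 = A1; e.g. r (Blocker) can still go to s. Fixed point.
Reacher's winning region = {q, t, u}.

q, t, u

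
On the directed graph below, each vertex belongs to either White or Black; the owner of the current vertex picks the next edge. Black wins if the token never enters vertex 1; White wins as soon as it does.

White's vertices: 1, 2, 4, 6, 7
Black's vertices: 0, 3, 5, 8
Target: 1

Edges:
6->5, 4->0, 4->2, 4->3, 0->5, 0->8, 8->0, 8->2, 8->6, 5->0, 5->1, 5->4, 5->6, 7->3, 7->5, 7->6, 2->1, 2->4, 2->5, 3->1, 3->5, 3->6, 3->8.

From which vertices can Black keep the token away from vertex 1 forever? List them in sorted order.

0, 3, 5, 6, 7, 8

A0 = {1}
A1: add {2} — 2 (White) has 2→1.
A2: add {4} — 4 (White) has 4→2.
A3 = A2; e.g. 0 (Black) can still go to 5. Fixed point.
White's attractor = {1, 2, 4}; Black avoids the target exactly from the complement.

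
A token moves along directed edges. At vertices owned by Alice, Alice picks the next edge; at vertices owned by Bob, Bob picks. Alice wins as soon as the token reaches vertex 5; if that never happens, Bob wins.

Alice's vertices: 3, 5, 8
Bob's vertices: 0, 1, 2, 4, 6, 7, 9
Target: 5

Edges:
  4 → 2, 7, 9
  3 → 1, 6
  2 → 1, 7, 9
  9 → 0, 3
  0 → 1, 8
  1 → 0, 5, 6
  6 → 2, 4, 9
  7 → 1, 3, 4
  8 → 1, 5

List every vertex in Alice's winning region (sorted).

5, 8

A0 = {5}
A1: add {8} — 8 (Alice) has 8→5.
A2 = A1; e.g. 0 (Bob) can still go to 1. Fixed point.
Alice's winning region = {5, 8}.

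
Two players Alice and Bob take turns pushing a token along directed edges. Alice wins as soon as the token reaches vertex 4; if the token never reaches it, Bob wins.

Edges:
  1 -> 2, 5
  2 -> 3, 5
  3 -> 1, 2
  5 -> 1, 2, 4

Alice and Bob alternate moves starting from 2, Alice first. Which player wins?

Track states (vertex, player-to-move).
A0 = {(4,Alice), (4,Bob)}
A1: add {(5,Alice)}.
A2 = A1; e.g. (1,Alice) stays out. (2,Alice) never enters ⇒ Bob avoids the target.

Bob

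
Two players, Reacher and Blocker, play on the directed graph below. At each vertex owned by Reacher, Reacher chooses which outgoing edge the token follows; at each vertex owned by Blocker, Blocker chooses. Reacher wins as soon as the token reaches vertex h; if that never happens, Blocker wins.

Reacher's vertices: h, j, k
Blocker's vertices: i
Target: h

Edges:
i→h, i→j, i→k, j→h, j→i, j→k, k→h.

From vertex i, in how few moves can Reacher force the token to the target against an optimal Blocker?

A0 = {h}
A1: add {j, k} — j (Reacher) has j→h; k (Reacher) has k→h.
A2: add {i} — i (Blocker): all of {h, j, k} already in.
A2 = all vertices. Fixed point.
i enters the attractor at level 2, so Reacher can force the target in 2 moves from there.

2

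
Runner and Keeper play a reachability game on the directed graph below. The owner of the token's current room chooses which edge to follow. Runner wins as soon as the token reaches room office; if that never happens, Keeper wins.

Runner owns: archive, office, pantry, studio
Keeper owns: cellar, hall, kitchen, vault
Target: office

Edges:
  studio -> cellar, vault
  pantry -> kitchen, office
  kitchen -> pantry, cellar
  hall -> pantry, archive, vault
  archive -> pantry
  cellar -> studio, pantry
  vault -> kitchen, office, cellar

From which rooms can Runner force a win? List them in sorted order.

archive, office, pantry

A0 = {office}
A1: add {pantry} — pantry (Runner) has pantry→office.
A2: add {archive} — archive (Runner) has archive→pantry.
A3 = A2; e.g. studio (Runner) has no edge into A2. Fixed point.
Runner's winning region = {archive, office, pantry}.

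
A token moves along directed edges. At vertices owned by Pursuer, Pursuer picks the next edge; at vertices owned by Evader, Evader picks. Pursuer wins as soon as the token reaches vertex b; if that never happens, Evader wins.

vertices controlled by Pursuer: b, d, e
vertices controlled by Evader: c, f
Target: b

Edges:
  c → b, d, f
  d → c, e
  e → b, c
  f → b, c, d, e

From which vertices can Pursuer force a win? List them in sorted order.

A0 = {b}
A1: add {e} — e (Pursuer) has e→b.
A2: add {d} — d (Pursuer) has d→e.
A3 = A2; e.g. c (Evader) can still go to f. Fixed point.
Pursuer's winning region = {b, d, e}.

b, d, e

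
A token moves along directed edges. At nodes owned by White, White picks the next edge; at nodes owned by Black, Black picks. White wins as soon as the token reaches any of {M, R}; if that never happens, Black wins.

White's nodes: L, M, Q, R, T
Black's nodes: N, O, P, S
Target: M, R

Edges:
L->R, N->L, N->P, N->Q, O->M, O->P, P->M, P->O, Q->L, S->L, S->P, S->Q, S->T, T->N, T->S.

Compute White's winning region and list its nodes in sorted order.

L, M, Q, R

A0 = {M, R}
A1: add {L} — L (White) has L→R.
A2: add {Q} — Q (White) has Q→L.
A3 = A2; e.g. N (Black) can still go to P. Fixed point.
White's winning region = {L, M, Q, R}.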